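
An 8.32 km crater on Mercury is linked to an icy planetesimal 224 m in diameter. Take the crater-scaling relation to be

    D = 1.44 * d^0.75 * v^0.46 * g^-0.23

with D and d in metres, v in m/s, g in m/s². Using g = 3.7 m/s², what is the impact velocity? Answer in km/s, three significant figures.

Rearranging for v: v = [D / (1.44 · 224^0.75 · 3.7^-0.23)]^(1/0.46).
D = 8320 m.
224^0.75 = 57.90
3.7^-0.23 = 0.7401
Denominator = 1.44 × 57.90 × 0.7401 = 61.71
D / 61.71 = 8320 / 61.71 = 134.8
v = 134.8^(1/0.46) = 134.8^2.1739 = 42632 m/s

v ≈ 42.6 km/s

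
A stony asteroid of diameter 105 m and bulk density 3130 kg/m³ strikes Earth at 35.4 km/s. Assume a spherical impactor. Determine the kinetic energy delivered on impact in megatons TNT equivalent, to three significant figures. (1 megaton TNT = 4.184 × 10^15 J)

E ≈ 284 Mt TNT

v = 35400 m/s.
Mass m = (π/6) ρ d³ = (π/6) × 3130 × (105)³ = 1.897 × 10^9 kg
E = ½ m v² = 0.5 × 1.897 × 10^9 × (35400)² = 1.189 × 10^18 J
   = 1.189 × 10^18 / 4.184×10^15 = 284.2 Mt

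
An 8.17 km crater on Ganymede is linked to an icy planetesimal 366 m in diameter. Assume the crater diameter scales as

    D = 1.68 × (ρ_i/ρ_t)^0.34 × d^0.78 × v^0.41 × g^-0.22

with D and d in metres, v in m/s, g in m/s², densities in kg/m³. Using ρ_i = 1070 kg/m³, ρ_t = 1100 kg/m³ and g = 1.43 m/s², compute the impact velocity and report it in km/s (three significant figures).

v ≈ 16.2 km/s

Rearranging for v: v = [D / (1.68 · (1070/1100)^0.34 · 366^0.78 · 1.43^-0.22)]^(1/0.41).
D = 8170 m.
(1070/1100)^0.34 = 0.9906
366^0.78 = 99.89
1.43^-0.22 = 0.9243
Denominator = 1.68 × 0.9906 × 99.89 × 0.9243 = 153.7
D / 153.7 = 8170 / 153.7 = 53.16
v = 53.16^(1/0.41) = 53.16^2.439 = 16170 m/s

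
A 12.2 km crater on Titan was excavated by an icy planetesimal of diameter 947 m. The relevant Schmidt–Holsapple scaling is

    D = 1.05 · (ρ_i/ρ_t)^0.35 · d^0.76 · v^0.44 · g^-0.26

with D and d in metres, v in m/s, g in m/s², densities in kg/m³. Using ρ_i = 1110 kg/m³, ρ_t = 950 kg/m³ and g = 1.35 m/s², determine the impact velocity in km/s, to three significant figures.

v ≈ 13.2 km/s

Rearranging for v: v = [D / (1.05 · (1110/950)^0.35 · 947^0.76 · 1.35^-0.26)]^(1/0.44).
D = 12200 m.
(1110/950)^0.35 = 1.056
947^0.76 = 182.8
1.35^-0.26 = 0.9249
Denominator = 1.05 × 1.056 × 182.8 × 0.9249 = 187.5
D / 187.5 = 12200 / 187.5 = 65.07
v = 65.07^(1/0.44) = 65.07^2.2727 = 13221 m/s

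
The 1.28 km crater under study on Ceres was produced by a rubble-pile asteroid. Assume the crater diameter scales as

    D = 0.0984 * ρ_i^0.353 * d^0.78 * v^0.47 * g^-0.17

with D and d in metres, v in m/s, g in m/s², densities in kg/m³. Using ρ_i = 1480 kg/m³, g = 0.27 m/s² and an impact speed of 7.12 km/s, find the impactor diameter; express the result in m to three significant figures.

Rearranging for d: d = [D / (0.0984 · 1480^0.353 · 7120^0.47 · 0.27^-0.17)]^(1/0.78).
D = 1280 m.
1480^0.353 = 13.16
7120^0.47 = 64.66
0.27^-0.17 = 1.249
Denominator = 0.0984 × 13.16 × 64.66 × 1.249 = 104.6
D / 104.6 = 1280 / 104.6 = 12.24
d = 12.24^(1/0.78) = 12.24^1.2821 = 24.81 m

d ≈ 24.8 m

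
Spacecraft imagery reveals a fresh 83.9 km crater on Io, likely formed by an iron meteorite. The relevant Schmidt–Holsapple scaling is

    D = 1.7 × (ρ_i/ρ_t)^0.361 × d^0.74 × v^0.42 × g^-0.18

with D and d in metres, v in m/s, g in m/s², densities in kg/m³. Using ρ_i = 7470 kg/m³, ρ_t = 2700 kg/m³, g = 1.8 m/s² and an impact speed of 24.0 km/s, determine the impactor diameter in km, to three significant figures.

Rearranging for d: d = [D / (1.7 · (7470/2700)^0.361 · 24000^0.42 · 1.8^-0.18)]^(1/0.74).
D = 83900 m.
(7470/2700)^0.361 = 1.444
24000^0.42 = 69.13
1.8^-0.18 = 0.8996
Denominator = 1.7 × 1.444 × 69.13 × 0.8996 = 152.7
D / 152.7 = 83900 / 152.7 = 549.4
d = 549.4^(1/0.74) = 549.4^1.3514 = 5043 m

d ≈ 5.04 km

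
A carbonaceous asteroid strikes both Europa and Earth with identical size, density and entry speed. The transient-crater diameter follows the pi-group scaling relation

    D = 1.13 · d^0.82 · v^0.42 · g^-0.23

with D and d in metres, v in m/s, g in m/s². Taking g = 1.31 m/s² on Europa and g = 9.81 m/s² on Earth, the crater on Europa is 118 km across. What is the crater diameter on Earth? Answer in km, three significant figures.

All impactor-dependent factors cancel in the ratio, leaving D_Earth/D_Europa = (g_Earth/g_Europa)^-0.23.
(9.81/1.31)^-0.23 = 7.489^-0.23 = 0.6293
D_Earth = 0.6293 × 118 km = 74.3 km

D ≈ 74.3 km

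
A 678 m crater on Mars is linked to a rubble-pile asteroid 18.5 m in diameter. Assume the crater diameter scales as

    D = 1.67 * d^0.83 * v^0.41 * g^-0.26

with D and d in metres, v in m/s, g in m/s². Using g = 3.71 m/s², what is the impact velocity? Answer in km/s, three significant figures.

v ≈ 14.4 km/s

Rearranging for v: v = [D / (1.67 · 18.5^0.83 · 3.71^-0.26)]^(1/0.41).
18.5^0.83 = 11.27
3.71^-0.26 = 0.7112
Denominator = 1.67 × 11.27 × 0.7112 = 13.39
D / 13.39 = 678 / 13.39 = 50.63
v = 50.63^(1/0.41) = 50.63^2.439 = 14357 m/s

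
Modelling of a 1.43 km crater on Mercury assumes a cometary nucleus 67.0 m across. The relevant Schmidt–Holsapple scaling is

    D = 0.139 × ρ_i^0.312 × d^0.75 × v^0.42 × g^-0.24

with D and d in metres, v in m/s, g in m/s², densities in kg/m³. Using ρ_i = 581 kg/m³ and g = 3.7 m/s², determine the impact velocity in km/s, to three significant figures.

Rearranging for v: v = [D / (0.139 · 581^0.312 · 67^0.75 · 3.7^-0.24)]^(1/0.42).
D = 1430 m.
581^0.312 = 7.285
67^0.75 = 23.42
3.7^-0.24 = 0.7305
Denominator = 0.139 × 7.285 × 23.42 × 0.7305 = 17.32
D / 17.32 = 1430 / 17.32 = 82.56
v = 82.56^(1/0.42) = 82.56^2.381 = 36629 m/s

v ≈ 36.6 km/s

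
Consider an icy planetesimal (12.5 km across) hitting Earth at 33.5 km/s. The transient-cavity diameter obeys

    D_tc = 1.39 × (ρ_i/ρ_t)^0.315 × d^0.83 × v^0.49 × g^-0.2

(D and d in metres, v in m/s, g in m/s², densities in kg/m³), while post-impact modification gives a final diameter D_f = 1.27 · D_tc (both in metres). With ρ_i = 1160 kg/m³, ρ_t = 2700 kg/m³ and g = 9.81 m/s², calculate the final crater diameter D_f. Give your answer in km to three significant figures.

D_f ≈ 355 km

In SI: d = 12500 m, v = 33500 m/s.
(ρ_i/ρ_t)^0.315 = (1160/2700)^0.315 = 0.7663
d^0.83 = 12500^0.83 = 2514
v^0.49 = 33500^0.49 = 164.9
g^-0.2 = 9.81^-0.2 = 0.6334
D_tc = 1.39 × 0.7663 × 2514 × 164.9 × 0.6334 = 2.797 × 10^5 m
D_f = 1.27 × 2.797 × 10^5 = 3.552 × 10^5 m
     = 355.2 km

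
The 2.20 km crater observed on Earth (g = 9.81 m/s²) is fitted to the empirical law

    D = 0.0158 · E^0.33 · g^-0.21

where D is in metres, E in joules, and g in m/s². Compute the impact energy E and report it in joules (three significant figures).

Rearranging: E = [D / (0.0158 · g^-0.21)]^(1/0.33).
D = 2200 m.
g^-0.21 = 9.81^-0.21 = 0.6191
D / (0.0158 × 0.6191) = 2200 / (9.782 × 10^-3) = 2.249 × 10^5
E = (2.249 × 10^5)^3.0303 = 1.652 × 10^16 J

E ≈ 1.65 × 10^16 J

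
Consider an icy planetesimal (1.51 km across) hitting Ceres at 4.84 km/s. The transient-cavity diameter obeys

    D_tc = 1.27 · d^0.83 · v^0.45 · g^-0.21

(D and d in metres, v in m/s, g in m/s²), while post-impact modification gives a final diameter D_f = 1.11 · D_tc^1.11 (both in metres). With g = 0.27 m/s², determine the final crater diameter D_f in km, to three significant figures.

D_f ≈ 115 km

In SI: d = 1510 m, v = 4840 m/s.
d^0.83 = 1510^0.83 = 435.1
v^0.45 = 4840^0.45 = 45.52
g^-0.21 = 0.27^-0.21 = 1.316
D_tc = 1.27 × 435.1 × 45.52 × 1.316 = 33100 m
D_f = 1.11 × (33100)^1.11 = 1.154 × 10^5 m
     = 115.4 km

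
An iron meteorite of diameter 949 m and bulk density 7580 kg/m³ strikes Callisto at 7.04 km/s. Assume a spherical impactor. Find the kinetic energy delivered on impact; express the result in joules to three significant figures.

v = 7040 m/s.
Mass m = (π/6) ρ d³ = (π/6) × 7580 × (949)³ = 3.392 × 10^12 kg
E = ½ m v² = 0.5 × 3.392 × 10^12 × (7040)² = 8.406 × 10^19 J

E ≈ 8.41 × 10^19 J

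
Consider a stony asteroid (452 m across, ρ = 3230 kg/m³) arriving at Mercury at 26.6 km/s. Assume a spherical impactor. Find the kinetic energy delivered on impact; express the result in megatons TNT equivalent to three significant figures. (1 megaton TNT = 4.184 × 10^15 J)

E ≈ 13200 Mt TNT

v = 26600 m/s.
Mass m = (π/6) ρ d³ = (π/6) × 3230 × (452)³ = 1.562 × 10^11 kg
E = ½ m v² = 0.5 × 1.562 × 10^11 × (26600)² = 5.526 × 10^19 J
   = 5.526 × 10^19 / 4.184×10^15 = 13207 Mt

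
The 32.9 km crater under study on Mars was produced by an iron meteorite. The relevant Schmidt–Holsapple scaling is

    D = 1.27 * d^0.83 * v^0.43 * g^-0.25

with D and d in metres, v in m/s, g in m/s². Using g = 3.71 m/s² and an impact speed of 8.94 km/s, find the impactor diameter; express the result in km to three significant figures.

d ≈ 2.77 km

Rearranging for d: d = [D / (1.27 · 8940^0.43 · 3.71^-0.25)]^(1/0.83).
D = 32900 m.
8940^0.43 = 50.01
3.71^-0.25 = 0.7205
Denominator = 1.27 × 50.01 × 0.7205 = 45.76
D / 45.76 = 32900 / 45.76 = 719.0
d = 719.0^(1/0.83) = 719.0^1.2048 = 2766 m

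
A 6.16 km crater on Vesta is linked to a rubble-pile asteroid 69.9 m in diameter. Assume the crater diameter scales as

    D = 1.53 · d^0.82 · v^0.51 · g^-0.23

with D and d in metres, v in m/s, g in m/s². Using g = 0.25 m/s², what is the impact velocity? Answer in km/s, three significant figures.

Rearranging for v: v = [D / (1.53 · 69.9^0.82 · 0.25^-0.23)]^(1/0.51).
D = 6160 m.
69.9^0.82 = 32.54
0.25^-0.23 = 1.376
Denominator = 1.53 × 32.54 × 1.376 = 68.51
D / 68.51 = 6160 / 68.51 = 89.91
v = 89.91^(1/0.51) = 89.91^1.9608 = 6777 m/s

v ≈ 6.78 km/s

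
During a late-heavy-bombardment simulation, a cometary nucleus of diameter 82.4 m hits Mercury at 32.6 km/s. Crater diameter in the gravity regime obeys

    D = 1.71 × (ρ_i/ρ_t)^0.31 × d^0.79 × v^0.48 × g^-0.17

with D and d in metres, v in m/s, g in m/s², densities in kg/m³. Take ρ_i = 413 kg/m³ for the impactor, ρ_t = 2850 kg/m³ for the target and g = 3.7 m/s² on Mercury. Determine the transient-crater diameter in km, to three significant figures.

In SI units: v = 32600 m/s.
(ρ_i/ρ_t)^0.31 = (413/2850)^0.31 = 0.5495
d^0.79 = 82.4^0.79 = 32.63
v^0.48 = 32600^0.48 = 146.7
g^-0.17 = 3.7^-0.17 = 0.8006
D = 1.71 × 0.5495 × 32.63 × 146.7 × 0.8006 = 3601 m
   = 3.601 km

D ≈ 3.60 km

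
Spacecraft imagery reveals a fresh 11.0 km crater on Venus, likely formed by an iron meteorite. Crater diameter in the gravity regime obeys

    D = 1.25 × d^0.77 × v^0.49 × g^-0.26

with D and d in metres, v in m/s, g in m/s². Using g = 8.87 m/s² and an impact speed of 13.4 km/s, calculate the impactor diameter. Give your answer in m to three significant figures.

d ≈ 655 m

Rearranging for d: d = [D / (1.25 · 13400^0.49 · 8.87^-0.26)]^(1/0.77).
D = 11000 m.
13400^0.49 = 105.3
8.87^-0.26 = 0.5669
Denominator = 1.25 × 105.3 × 0.5669 = 74.62
D / 74.62 = 11000 / 74.62 = 147.4
d = 147.4^(1/0.77) = 147.4^1.2987 = 655.0 m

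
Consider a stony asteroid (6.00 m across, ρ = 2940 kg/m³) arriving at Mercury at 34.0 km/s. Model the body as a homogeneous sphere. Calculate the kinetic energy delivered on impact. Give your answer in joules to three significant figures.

E ≈ 1.92 × 10^14 J

v = 34000 m/s.
Mass m = (π/6) ρ d³ = (π/6) × 2940 × (6)³ = 3.325 × 10^5 kg
E = ½ m v² = 0.5 × 3.325 × 10^5 × (34000)² = 1.922 × 10^14 J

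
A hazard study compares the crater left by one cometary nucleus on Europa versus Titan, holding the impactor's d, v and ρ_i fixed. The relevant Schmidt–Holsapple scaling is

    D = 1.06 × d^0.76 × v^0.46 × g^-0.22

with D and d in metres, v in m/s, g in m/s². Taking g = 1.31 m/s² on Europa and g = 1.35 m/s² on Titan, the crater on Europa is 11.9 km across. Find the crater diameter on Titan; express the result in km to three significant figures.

All impactor-dependent factors cancel in the ratio, leaving D_Titan/D_Europa = (g_Titan/g_Europa)^-0.22.
(1.35/1.31)^-0.22 = 1.031^-0.22 = 0.9933
D_Titan = 0.9933 × 11.9 km = 11.8 km

D ≈ 11.8 km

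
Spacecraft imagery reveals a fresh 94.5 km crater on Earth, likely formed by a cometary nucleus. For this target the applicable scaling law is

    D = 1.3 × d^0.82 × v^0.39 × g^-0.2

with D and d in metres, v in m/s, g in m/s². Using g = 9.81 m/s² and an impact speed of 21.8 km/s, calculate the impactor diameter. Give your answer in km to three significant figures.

d ≈ 12.8 km

Rearranging for d: d = [D / (1.3 · 21800^0.39 · 9.81^-0.2)]^(1/0.82).
D = 94500 m.
21800^0.39 = 49.20
9.81^-0.2 = 0.6334
Denominator = 1.3 × 49.20 × 0.6334 = 40.51
D / 40.51 = 94500 / 40.51 = 2333
d = 2333^(1/0.82) = 2333^1.2195 = 12799 m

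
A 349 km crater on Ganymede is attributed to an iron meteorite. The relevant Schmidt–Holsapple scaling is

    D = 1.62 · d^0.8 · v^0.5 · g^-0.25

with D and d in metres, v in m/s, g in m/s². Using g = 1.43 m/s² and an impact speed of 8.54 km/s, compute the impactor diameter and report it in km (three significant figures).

d ≈ 18.1 km

Rearranging for d: d = [D / (1.62 · 8540^0.5 · 1.43^-0.25)]^(1/0.8).
D = 349000 m.
8540^0.5 = 92.41
1.43^-0.25 = 0.9145
Denominator = 1.62 × 92.41 × 0.9145 = 136.9
D / 136.9 = 349000 / 136.9 = 2549
d = 2549^(1/0.8) = 2549^1.25 = 18112 m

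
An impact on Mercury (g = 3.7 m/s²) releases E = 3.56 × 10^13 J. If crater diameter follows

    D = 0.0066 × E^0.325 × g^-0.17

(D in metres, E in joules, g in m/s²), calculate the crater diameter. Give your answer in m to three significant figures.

E^0.325 = (3.56 × 10^13)^0.325 = 2.536 × 10^4
g^-0.17 = 3.7^-0.17 = 0.8006
D = 0.0066 × 2.536 × 10^4 × 0.8006 = 134.0 m

D ≈ 134 m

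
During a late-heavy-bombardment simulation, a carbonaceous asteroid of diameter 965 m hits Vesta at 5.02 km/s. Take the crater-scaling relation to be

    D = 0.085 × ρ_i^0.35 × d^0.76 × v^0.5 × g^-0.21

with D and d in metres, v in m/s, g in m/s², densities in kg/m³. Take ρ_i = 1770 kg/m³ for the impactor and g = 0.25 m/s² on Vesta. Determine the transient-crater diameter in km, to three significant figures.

In SI units: v = 5020 m/s.
ρ_i^0.35 = 1770^0.35 = 13.70
d^0.76 = 965^0.76 = 185.5
v^0.5 = 5020^0.5 = 70.85
g^-0.21 = 0.25^-0.21 = 1.338
D = 0.085 × 13.70 × 185.5 × 70.85 × 1.338 = 20478 m
   = 20.48 km

D ≈ 20.5 km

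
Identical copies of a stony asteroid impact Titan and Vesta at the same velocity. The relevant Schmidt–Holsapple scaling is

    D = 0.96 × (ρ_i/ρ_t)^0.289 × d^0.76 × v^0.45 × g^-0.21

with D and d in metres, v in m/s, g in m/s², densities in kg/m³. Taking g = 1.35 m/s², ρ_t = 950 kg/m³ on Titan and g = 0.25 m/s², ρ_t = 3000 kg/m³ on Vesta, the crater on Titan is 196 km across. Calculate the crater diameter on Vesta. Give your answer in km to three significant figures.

D ≈ 200 km

The impactor-only factors (d, v, ρ_i) cancel in the ratio, leaving D_Vesta/D_Titan = (g_Vesta/g_Titan)^-0.21 · (ρ_t,Titan/ρ_t,Vesta)^0.289.
(0.25/1.35)^-0.21 = 0.1852^-0.21 = 1.425
(950/3000)^0.289 = 0.3167^0.289 = 0.7173
Ratio = 1.425 × 0.7173 = 1.022
D_Vesta = 1.022 × 196 km = 200 km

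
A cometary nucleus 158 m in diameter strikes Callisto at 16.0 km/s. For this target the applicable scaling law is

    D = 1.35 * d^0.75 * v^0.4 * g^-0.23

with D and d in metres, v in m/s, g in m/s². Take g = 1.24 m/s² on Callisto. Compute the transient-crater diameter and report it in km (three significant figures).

In SI units: v = 16000 m/s.
d^0.75 = 158^0.75 = 44.56
v^0.4 = 16000^0.4 = 48.04
g^-0.23 = 1.24^-0.23 = 0.9517
D = 1.35 × 44.56 × 48.04 × 0.9517 = 2750 m
   = 2.750 km

D ≈ 2.75 km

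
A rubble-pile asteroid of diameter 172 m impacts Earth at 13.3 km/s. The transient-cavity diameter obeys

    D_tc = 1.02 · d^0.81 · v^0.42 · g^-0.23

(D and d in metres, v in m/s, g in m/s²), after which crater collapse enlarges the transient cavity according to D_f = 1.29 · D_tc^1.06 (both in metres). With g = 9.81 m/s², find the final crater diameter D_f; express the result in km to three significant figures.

D_f ≈ 4.30 km

v = 13300 m/s.
d^0.81 = 172^0.81 = 64.68
v^0.42 = 13300^0.42 = 53.95
g^-0.23 = 9.81^-0.23 = 0.5914
D_tc = 1.02 × 64.68 × 53.95 × 0.5914 = 2105 m
D_f = 1.29 × (2105)^1.06 = 4298 m
     = 4.298 km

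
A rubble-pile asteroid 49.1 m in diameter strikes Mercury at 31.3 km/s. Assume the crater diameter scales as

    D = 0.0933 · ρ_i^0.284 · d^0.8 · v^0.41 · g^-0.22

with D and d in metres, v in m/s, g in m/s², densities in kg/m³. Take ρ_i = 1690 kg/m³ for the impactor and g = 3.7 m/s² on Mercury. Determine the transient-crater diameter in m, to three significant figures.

D ≈ 907 m

In SI units: v = 31300 m/s.
ρ_i^0.284 = 1690^0.284 = 8.255
d^0.8 = 49.1^0.8 = 22.54
v^0.41 = 31300^0.41 = 69.69
g^-0.22 = 3.7^-0.22 = 0.7499
D = 0.0933 × 8.255 × 22.54 × 69.69 × 0.7499 = 907.2 m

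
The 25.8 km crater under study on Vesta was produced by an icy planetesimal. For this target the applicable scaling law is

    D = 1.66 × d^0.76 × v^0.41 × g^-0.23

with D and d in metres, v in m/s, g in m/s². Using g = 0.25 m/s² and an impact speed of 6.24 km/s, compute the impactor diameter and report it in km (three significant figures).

d ≈ 1.93 km

Rearranging for d: d = [D / (1.66 · 6240^0.41 · 0.25^-0.23)]^(1/0.76).
D = 25800 m.
6240^0.41 = 35.98
0.25^-0.23 = 1.376
Denominator = 1.66 × 35.98 × 1.376 = 82.18
D / 82.18 = 25800 / 82.18 = 313.9
d = 313.9^(1/0.76) = 313.9^1.3158 = 1929 m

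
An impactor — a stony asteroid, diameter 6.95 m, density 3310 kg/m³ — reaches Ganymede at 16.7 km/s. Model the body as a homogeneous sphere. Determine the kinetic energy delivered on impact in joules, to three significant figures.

E ≈ 8.11 × 10^13 J

v = 16700 m/s.
Mass m = (π/6) ρ d³ = (π/6) × 3310 × (6.95)³ = 5.818 × 10^5 kg
E = ½ m v² = 0.5 × 5.818 × 10^5 × (16700)² = 8.113 × 10^13 J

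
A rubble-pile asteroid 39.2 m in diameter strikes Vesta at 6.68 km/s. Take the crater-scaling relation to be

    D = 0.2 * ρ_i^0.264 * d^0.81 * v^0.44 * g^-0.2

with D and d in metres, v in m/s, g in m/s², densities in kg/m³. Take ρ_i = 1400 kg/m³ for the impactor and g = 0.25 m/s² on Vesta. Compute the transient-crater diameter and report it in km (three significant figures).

In SI units: v = 6680 m/s.
ρ_i^0.264 = 1400^0.264 = 6.770
d^0.81 = 39.2^0.81 = 19.52
v^0.44 = 6680^0.44 = 48.18
g^-0.2 = 0.25^-0.2 = 1.320
D = 0.2 × 6.770 × 19.52 × 48.18 × 1.320 = 1681 m
   = 1.681 km

D ≈ 1.68 km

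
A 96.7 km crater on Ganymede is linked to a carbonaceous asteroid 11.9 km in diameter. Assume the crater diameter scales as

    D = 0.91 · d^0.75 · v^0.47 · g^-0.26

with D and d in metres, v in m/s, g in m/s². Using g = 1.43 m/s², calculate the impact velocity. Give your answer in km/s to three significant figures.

v ≈ 18.9 km/s

Rearranging for v: v = [D / (0.91 · 11900^0.75 · 1.43^-0.26)]^(1/0.47).
D = 96700 m.
11900^0.75 = 1139
1.43^-0.26 = 0.9112
Denominator = 0.91 × 1139 × 0.9112 = 944.4
D / 944.4 = 96700 / 944.4 = 102.4
v = 102.4^(1/0.47) = 102.4^2.1277 = 18937 m/s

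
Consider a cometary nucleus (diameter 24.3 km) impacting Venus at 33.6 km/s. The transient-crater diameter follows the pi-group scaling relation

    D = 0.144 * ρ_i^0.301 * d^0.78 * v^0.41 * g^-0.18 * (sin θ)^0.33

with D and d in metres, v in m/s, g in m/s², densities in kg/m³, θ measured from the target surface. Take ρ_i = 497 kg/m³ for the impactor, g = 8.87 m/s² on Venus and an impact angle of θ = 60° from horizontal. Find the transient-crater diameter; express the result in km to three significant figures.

In SI units: d = 24300 m, v = 33600 m/s.
ρ_i^0.301 = 497^0.301 = 6.480
d^0.78 = 24300^0.78 = 2635
v^0.41 = 33600^0.41 = 71.75
g^-0.18 = 8.87^-0.18 = 0.6751
(sin 60°)^0.33 = 0.8660^0.33 = 0.9536
D = 0.144 × 6.480 × 2635 × 71.75 × 0.6751 × 0.9536 = 1.136 × 10^5 m
   = 113.6 km

D ≈ 114 km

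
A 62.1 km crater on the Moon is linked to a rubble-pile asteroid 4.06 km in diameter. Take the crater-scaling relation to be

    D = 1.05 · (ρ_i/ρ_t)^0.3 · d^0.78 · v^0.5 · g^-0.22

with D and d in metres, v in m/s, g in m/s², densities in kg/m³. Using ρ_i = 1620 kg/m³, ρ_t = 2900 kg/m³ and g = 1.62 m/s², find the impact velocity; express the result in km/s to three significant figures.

Rearranging for v: v = [D / (1.05 · (1620/2900)^0.3 · 4060^0.78 · 1.62^-0.22)]^(1/0.5).
D = 62100 m.
(1620/2900)^0.3 = 0.8397
4060^0.78 = 652.6
1.62^-0.22 = 0.8993
Denominator = 1.05 × 0.8397 × 652.6 × 0.8993 = 517.4
D / 517.4 = 62100 / 517.4 = 120.0
v = 120.0^(1/0.5) = 120.0^2 = 14400 m/s

v ≈ 14.4 km/s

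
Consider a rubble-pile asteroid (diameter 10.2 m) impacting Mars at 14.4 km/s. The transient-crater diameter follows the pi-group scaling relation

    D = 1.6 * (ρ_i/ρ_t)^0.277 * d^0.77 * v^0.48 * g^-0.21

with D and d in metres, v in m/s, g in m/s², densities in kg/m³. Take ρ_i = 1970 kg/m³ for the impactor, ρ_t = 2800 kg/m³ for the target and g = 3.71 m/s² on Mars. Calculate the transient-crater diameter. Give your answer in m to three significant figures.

In SI units: v = 14400 m/s.
(ρ_i/ρ_t)^0.277 = (1970/2800)^0.277 = 0.9072
d^0.77 = 10.2^0.77 = 5.979
v^0.48 = 14400^0.48 = 99.09
g^-0.21 = 3.71^-0.21 = 0.7593
D = 1.6 × 0.9072 × 5.979 × 99.09 × 0.7593 = 653.0 m

D ≈ 653 m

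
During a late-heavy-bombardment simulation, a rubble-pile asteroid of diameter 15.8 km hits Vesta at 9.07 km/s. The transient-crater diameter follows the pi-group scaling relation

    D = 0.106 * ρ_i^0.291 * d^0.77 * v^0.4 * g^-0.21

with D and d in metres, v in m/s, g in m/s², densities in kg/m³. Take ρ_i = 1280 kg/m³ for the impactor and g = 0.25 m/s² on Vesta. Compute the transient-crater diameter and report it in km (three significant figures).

D ≈ 74.5 km

In SI units: d = 15800 m, v = 9070 m/s.
ρ_i^0.291 = 1280^0.291 = 8.020
d^0.77 = 15800^0.77 = 1710
v^0.4 = 9070^0.4 = 38.29
g^-0.21 = 0.25^-0.21 = 1.338
D = 0.106 × 8.020 × 1710 × 38.29 × 1.338 = 74476 m
   = 74.48 km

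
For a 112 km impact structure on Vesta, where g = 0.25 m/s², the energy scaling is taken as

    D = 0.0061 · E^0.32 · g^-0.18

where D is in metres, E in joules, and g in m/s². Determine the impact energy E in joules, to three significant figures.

E ≈ 2.30 × 10^22 J

Rearranging: E = [D / (0.0061 · g^-0.18)]^(1/0.32).
D = 112000 m.
g^-0.18 = 0.25^-0.18 = 1.283
D / (0.0061 × 1.283) = 112000 / (7.826 × 10^-3) = 1.431 × 10^7
E = (1.431 × 10^7)^3.125 = 2.298 × 10^22 J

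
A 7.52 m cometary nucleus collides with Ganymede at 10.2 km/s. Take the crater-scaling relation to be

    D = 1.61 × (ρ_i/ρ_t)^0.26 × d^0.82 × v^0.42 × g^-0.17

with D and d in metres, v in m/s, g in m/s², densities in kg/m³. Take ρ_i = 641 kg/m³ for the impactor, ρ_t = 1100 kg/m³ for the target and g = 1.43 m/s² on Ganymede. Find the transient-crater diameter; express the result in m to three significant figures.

In SI units: v = 10200 m/s.
(ρ_i/ρ_t)^0.26 = (641/1100)^0.26 = 0.8690
d^0.82 = 7.52^0.82 = 5.230
v^0.42 = 10200^0.42 = 48.26
g^-0.17 = 1.43^-0.17 = 0.9410
D = 1.61 × 0.8690 × 5.230 × 48.26 × 0.9410 = 332.3 m

D ≈ 332 m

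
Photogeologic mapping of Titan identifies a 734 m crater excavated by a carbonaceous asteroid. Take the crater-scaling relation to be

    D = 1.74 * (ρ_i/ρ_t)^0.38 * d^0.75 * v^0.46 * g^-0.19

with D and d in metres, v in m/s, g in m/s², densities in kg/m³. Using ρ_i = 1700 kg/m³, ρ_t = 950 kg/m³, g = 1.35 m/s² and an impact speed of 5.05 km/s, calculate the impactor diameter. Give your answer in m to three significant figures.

d ≈ 13.6 m

Rearranging for d: d = [D / (1.74 · (1700/950)^0.38 · 5050^0.46 · 1.35^-0.19)]^(1/0.75).
(1700/950)^0.38 = 1.247
5050^0.46 = 50.53
1.35^-0.19 = 0.9446
Denominator = 1.74 × 1.247 × 50.53 × 0.9446 = 103.6
D / 103.6 = 734 / 103.6 = 7.085
d = 7.085^(1/0.75) = 7.085^1.3333 = 13.61 m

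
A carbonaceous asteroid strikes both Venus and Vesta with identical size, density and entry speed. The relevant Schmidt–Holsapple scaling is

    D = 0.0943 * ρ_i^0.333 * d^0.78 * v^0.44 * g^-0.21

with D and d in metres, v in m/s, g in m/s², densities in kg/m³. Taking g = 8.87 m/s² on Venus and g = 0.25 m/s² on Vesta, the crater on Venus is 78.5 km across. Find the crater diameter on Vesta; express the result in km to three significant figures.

All impactor-dependent factors cancel in the ratio, leaving D_Vesta/D_Venus = (g_Vesta/g_Venus)^-0.21.
(0.25/8.87)^-0.21 = 0.02818^-0.21 = 2.116
D_Vesta = 2.116 × 78.5 km = 166 km

D ≈ 166 km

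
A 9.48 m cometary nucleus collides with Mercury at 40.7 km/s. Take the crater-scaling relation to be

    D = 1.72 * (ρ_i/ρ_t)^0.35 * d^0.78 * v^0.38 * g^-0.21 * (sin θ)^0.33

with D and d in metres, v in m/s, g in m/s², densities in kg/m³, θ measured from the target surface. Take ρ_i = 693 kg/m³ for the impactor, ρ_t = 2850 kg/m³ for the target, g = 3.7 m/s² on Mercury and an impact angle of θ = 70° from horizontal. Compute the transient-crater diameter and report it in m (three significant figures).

In SI units: v = 40700 m/s.
(ρ_i/ρ_t)^0.35 = (693/2850)^0.35 = 0.6096
d^0.78 = 9.48^0.78 = 5.780
v^0.38 = 40700^0.38 = 56.45
g^-0.21 = 3.7^-0.21 = 0.7598
(sin 70°)^0.33 = 0.9397^0.33 = 0.9797
D = 1.72 × 0.6096 × 5.780 × 56.45 × 0.7598 × 0.9797 = 254.7 m

D ≈ 255 m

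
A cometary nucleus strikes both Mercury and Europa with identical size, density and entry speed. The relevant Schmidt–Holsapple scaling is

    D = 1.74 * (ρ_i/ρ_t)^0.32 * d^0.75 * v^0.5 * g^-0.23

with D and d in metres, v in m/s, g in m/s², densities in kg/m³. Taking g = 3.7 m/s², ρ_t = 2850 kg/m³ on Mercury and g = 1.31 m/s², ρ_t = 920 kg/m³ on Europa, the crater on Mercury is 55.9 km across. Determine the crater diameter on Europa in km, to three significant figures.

D ≈ 102 km

The impactor-only factors (d, v, ρ_i) cancel in the ratio, leaving D_Europa/D_Mercury = (g_Europa/g_Mercury)^-0.23 · (ρ_t,Mercury/ρ_t,Europa)^0.32.
(1.31/3.7)^-0.23 = 0.3541^-0.23 = 1.270
(2850/920)^0.32 = 3.098^0.32 = 1.436
Ratio = 1.270 × 1.436 = 1.824
D_Europa = 1.824 × 55.9 km = 102 km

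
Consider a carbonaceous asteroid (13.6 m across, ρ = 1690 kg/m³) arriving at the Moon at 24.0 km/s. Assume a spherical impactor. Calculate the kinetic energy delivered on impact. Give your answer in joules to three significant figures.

v = 24000 m/s.
Mass m = (π/6) ρ d³ = (π/6) × 1690 × (13.6)³ = 2.226 × 10^6 kg
E = ½ m v² = 0.5 × 2.226 × 10^6 × (24000)² = 6.411 × 10^14 J

E ≈ 6.41 × 10^14 J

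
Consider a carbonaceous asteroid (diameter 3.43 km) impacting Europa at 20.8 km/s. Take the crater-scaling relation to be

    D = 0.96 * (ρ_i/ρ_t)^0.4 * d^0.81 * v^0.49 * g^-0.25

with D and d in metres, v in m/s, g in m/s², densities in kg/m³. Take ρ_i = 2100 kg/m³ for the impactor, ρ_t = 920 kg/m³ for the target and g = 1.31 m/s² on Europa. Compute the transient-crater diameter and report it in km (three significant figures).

D ≈ 119 km

In SI units: d = 3430 m, v = 20800 m/s.
(ρ_i/ρ_t)^0.4 = (2100/920)^0.4 = 1.391
d^0.81 = 3430^0.81 = 730.4
v^0.49 = 20800^0.49 = 130.6
g^-0.25 = 1.31^-0.25 = 0.9347
D = 0.96 × 1.391 × 730.4 × 130.6 × 0.9347 = 1.191 × 10^5 m
   = 119.1 km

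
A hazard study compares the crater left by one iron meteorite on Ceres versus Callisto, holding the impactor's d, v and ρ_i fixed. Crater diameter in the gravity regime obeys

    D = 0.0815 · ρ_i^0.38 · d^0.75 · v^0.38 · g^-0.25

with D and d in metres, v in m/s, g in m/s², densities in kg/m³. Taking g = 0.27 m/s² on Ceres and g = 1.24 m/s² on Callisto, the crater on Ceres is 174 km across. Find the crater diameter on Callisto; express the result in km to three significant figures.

D ≈ 119 km

All impactor-dependent factors cancel in the ratio, leaving D_Callisto/D_Ceres = (g_Callisto/g_Ceres)^-0.25.
(1.24/0.27)^-0.25 = 4.593^-0.25 = 0.6831
D_Callisto = 0.6831 × 174 km = 119 km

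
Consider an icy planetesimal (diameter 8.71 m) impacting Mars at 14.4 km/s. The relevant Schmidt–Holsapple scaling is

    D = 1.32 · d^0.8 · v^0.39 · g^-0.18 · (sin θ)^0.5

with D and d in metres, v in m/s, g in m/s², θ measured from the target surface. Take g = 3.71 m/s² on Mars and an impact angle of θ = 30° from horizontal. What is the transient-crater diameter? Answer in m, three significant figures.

In SI units: v = 14400 m/s.
d^0.8 = 8.71^0.8 = 5.650
v^0.39 = 14400^0.39 = 41.86
g^-0.18 = 3.71^-0.18 = 0.7898
(sin 30°)^0.5 = 0.5000^0.5 = 0.7071
D = 1.32 × 5.650 × 41.86 × 0.7898 × 0.7071 = 174.3 m

D ≈ 174 m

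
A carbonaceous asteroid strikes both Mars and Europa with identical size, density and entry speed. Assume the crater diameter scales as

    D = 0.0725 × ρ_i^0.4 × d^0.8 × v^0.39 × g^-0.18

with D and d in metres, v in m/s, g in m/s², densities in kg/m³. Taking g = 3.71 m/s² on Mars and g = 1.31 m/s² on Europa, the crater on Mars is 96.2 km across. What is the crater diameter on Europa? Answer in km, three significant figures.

D ≈ 116 km

All impactor-dependent factors cancel in the ratio, leaving D_Europa/D_Mars = (g_Europa/g_Mars)^-0.18.
(1.31/3.71)^-0.18 = 0.3531^-0.18 = 1.206
D_Europa = 1.206 × 96.2 km = 116 km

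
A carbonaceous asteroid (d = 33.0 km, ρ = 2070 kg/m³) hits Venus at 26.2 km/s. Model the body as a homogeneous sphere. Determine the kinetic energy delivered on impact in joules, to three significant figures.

d = 33000 m; v = 26200 m/s.
Mass m = (π/6) ρ d³ = (π/6) × 2070 × (33000)³ = 3.895 × 10^16 kg
E = ½ m v² = 0.5 × 3.895 × 10^16 × (26200)² = 1.337 × 10^25 J

E ≈ 1.34 × 10^25 J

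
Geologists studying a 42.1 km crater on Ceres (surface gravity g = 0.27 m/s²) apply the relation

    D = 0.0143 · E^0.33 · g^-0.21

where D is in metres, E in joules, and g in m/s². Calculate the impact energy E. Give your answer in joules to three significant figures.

Rearranging: E = [D / (0.0143 · g^-0.21)]^(1/0.33).
D = 42100 m.
g^-0.21 = 0.27^-0.21 = 1.316
D / (0.0143 × 1.316) = 42100 / (0.01882) = 2.237 × 10^6
E = (2.237 × 10^6)^3.0303 = 1.743 × 10^19 J

E ≈ 1.74 × 10^19 J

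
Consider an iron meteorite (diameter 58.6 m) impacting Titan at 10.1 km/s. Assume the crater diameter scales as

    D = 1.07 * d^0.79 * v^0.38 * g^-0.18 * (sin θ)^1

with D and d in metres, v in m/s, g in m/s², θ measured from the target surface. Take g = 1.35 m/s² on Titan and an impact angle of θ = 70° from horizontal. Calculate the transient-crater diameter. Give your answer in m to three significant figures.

In SI units: v = 10100 m/s.
d^0.79 = 58.6^0.79 = 24.93
v^0.38 = 10100^0.38 = 33.24
g^-0.18 = 1.35^-0.18 = 0.9474
(sin 70°)^1 = 0.9397^1 = 0.9397
D = 1.07 × 24.93 × 33.24 × 0.9474 × 0.9397 = 789.4 m

D ≈ 789 m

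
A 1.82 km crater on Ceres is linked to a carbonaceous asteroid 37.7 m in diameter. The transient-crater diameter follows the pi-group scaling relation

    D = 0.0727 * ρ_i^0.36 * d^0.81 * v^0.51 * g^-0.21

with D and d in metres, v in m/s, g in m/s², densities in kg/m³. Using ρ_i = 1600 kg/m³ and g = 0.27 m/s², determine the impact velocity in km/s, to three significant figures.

Rearranging for v: v = [D / (0.0727 · 1600^0.36 · 37.7^0.81 · 0.27^-0.21)]^(1/0.51).
D = 1820 m.
1600^0.36 = 14.24
37.7^0.81 = 18.92
0.27^-0.21 = 1.316
Denominator = 0.0727 × 14.24 × 18.92 × 1.316 = 25.78
D / 25.78 = 1820 / 25.78 = 70.60
v = 70.60^(1/0.51) = 70.60^1.9608 = 4218 m/s

v ≈ 4.22 km/s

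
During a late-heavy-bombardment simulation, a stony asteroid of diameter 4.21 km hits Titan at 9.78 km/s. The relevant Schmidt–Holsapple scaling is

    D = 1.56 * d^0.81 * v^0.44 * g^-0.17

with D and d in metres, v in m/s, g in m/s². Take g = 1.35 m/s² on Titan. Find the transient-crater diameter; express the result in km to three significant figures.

D ≈ 72.8 km

In SI units: d = 4210 m, v = 9780 m/s.
d^0.81 = 4210^0.81 = 862.3
v^0.44 = 9780^0.44 = 56.98
g^-0.17 = 1.35^-0.17 = 0.9503
D = 1.56 × 862.3 × 56.98 × 0.9503 = 72839 m
   = 72.84 km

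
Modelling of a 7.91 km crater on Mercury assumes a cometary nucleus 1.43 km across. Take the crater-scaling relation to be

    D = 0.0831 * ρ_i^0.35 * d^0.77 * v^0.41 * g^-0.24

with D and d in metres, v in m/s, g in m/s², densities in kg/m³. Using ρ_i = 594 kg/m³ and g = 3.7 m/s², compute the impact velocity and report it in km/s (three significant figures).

Rearranging for v: v = [D / (0.0831 · 594^0.35 · 1430^0.77 · 3.7^-0.24)]^(1/0.41).
D = 7910 m.
594^0.35 = 9.350
1430^0.77 = 268.9
3.7^-0.24 = 0.7305
Denominator = 0.0831 × 9.350 × 268.9 × 0.7305 = 152.6
D / 152.6 = 7910 / 152.6 = 51.83
v = 51.83^(1/0.41) = 51.83^2.439 = 15201 m/s

v ≈ 15.2 km/s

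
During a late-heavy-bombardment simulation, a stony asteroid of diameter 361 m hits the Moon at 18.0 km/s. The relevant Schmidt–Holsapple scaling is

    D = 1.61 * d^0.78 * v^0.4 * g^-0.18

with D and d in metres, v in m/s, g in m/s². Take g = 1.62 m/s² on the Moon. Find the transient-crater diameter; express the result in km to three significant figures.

In SI units: v = 18000 m/s.
d^0.78 = 361^0.78 = 98.82
v^0.4 = 18000^0.4 = 50.36
g^-0.18 = 1.62^-0.18 = 0.9168
D = 1.61 × 98.82 × 50.36 × 0.9168 = 7346 m
   = 7.346 km

D ≈ 7.35 km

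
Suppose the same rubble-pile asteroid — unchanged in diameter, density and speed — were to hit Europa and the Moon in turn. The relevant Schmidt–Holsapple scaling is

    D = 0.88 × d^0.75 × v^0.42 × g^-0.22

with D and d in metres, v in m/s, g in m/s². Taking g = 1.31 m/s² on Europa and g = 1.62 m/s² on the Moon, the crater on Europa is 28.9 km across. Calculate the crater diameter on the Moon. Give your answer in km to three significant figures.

All impactor-dependent factors cancel in the ratio, leaving D_Moon/D_Europa = (g_Moon/g_Europa)^-0.22.
(1.62/1.31)^-0.22 = 1.237^-0.22 = 0.9543
D_Moon = 0.9543 × 28.9 km = 27.6 km

D ≈ 27.6 km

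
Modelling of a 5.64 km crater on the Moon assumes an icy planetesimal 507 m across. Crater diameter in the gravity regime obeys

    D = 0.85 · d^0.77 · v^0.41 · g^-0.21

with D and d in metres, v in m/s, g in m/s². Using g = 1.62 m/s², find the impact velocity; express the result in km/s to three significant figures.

v ≈ 22.3 km/s

Rearranging for v: v = [D / (0.85 · 507^0.77 · 1.62^-0.21)]^(1/0.41).
D = 5640 m.
507^0.77 = 121.0
1.62^-0.21 = 0.9037
Denominator = 0.85 × 121.0 × 0.9037 = 92.95
D / 92.95 = 5640 / 92.95 = 60.68
v = 60.68^(1/0.41) = 60.68^2.439 = 22328 m/s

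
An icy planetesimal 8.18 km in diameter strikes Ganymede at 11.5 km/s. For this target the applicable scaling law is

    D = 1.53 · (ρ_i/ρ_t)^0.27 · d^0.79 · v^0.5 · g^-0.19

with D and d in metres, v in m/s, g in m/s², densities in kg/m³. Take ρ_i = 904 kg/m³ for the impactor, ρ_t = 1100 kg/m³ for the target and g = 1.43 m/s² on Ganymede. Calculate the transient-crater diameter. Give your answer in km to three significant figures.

D ≈ 179 km

In SI units: d = 8180 m, v = 11500 m/s.
(ρ_i/ρ_t)^0.27 = (904/1100)^0.27 = 0.9484
d^0.79 = 8180^0.79 = 1233
v^0.5 = 11500^0.5 = 107.2
g^-0.19 = 1.43^-0.19 = 0.9343
D = 1.53 × 0.9484 × 1233 × 107.2 × 0.9343 = 1.792 × 10^5 m
   = 179.2 km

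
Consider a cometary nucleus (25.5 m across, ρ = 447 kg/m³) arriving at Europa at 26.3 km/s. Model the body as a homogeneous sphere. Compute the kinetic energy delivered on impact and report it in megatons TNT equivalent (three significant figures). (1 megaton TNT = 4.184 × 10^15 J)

v = 26300 m/s.
Mass m = (π/6) ρ d³ = (π/6) × 447 × (25.5)³ = 3.881 × 10^6 kg
E = ½ m v² = 0.5 × 3.881 × 10^6 × (26300)² = 1.342 × 10^15 J
   = 1.342 × 10^15 / 4.184×10^15 = 0.3207 Mt

E ≈ 0.321 Mt TNT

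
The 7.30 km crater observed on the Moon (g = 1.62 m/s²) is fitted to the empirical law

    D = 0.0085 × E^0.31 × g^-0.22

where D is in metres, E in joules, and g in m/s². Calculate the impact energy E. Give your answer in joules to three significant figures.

Rearranging: E = [D / (0.0085 · g^-0.22)]^(1/0.31).
D = 7300 m.
g^-0.22 = 1.62^-0.22 = 0.8993
D / (0.0085 × 0.8993) = 7300 / (7.644 × 10^-3) = 9.550 × 10^5
E = (9.550 × 10^5)^3.2258 = 1.951 × 10^19 J

E ≈ 1.95 × 10^19 J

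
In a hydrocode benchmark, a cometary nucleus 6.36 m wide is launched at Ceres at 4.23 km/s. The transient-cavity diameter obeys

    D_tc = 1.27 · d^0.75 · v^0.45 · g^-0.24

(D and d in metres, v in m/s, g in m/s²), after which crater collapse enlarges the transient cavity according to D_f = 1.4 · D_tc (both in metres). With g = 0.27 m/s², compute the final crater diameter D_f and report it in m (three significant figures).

v = 4230 m/s.
d^0.75 = 6.36^0.75 = 4.005
v^0.45 = 4230^0.45 = 42.84
g^-0.24 = 0.27^-0.24 = 1.369
D_tc = 1.27 × 4.005 × 42.84 × 1.369 = 298.3 m
D_f = 1.4 × 298.3 = 417.6 m

D_f ≈ 418 m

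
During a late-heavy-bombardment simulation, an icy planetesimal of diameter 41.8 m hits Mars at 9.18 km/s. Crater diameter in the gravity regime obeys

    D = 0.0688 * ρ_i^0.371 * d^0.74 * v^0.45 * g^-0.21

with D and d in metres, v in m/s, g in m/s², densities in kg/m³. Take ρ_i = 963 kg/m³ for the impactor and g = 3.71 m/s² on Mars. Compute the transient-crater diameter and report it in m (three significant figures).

D ≈ 643 m

In SI units: v = 9180 m/s.
ρ_i^0.371 = 963^0.371 = 12.79
d^0.74 = 41.8^0.74 = 15.84
v^0.45 = 9180^0.45 = 60.71
g^-0.21 = 3.71^-0.21 = 0.7593
D = 0.0688 × 12.79 × 15.84 × 60.71 × 0.7593 = 642.5 m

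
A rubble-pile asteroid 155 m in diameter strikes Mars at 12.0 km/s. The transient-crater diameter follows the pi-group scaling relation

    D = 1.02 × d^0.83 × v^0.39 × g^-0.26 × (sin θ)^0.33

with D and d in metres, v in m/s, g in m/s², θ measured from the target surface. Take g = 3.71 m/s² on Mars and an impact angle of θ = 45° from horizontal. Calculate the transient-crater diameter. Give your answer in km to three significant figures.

D ≈ 1.66 km

In SI units: v = 12000 m/s.
d^0.83 = 155^0.83 = 65.76
v^0.39 = 12000^0.39 = 38.98
g^-0.26 = 3.71^-0.26 = 0.7112
(sin 45°)^0.33 = 0.7071^0.33 = 0.8919
D = 1.02 × 65.76 × 38.98 × 0.7112 × 0.8919 = 1658 m
   = 1.658 km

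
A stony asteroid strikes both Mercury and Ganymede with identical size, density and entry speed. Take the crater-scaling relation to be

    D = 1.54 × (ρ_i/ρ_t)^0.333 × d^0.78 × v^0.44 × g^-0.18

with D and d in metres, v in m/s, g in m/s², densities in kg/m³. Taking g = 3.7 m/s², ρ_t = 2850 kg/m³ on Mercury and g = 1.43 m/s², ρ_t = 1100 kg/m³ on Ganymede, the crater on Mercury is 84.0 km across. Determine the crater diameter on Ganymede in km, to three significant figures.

The impactor-only factors (d, v, ρ_i) cancel in the ratio, leaving D_Ganymede/D_Mercury = (g_Ganymede/g_Mercury)^-0.18 · (ρ_t,Mercury/ρ_t,Ganymede)^0.333.
(1.43/3.7)^-0.18 = 0.3865^-0.18 = 1.187
(2850/1100)^0.333 = 2.591^0.333 = 1.373
Ratio = 1.187 × 1.373 = 1.630
D_Ganymede = 1.630 × 84.0 km = 137 km

D ≈ 137 km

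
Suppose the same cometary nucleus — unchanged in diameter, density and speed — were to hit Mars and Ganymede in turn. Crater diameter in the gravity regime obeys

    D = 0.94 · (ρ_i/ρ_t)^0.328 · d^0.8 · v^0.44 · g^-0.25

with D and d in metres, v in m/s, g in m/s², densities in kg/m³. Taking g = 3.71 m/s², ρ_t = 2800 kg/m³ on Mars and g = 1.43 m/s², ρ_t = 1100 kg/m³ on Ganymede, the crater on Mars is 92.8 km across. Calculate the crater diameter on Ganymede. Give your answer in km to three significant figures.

D ≈ 160 km

The impactor-only factors (d, v, ρ_i) cancel in the ratio, leaving D_Ganymede/D_Mars = (g_Ganymede/g_Mars)^-0.25 · (ρ_t,Mars/ρ_t,Ganymede)^0.328.
(1.43/3.71)^-0.25 = 0.3854^-0.25 = 1.269
(2800/1100)^0.328 = 2.545^0.328 = 1.359
Ratio = 1.269 × 1.359 = 1.725
D_Ganymede = 1.725 × 92.8 km = 160 km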